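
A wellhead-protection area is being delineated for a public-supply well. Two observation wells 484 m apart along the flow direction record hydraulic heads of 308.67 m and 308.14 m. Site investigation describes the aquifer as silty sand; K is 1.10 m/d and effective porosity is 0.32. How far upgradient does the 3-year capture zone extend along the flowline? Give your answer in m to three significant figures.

4.12 m

Hydraulic gradient i = (308.67 − 308.14) / 484 = 0.53 / 484 = 0.001095
q = Ki = 1.10 × 0.001095 = 0.001205 m/d
v = Ki/n = 1.10·0.001095/0.32 = 0.003764 m/d
T = 3 yr × 365 = 1095 d
L = v × T = 0.003764 × 1095 = 4.122 m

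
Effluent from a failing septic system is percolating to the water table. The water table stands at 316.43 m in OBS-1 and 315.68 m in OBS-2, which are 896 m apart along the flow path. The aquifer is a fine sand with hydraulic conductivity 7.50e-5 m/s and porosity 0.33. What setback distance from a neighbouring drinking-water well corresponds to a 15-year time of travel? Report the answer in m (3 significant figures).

90.0 m

Hydraulic gradient i = (316.43 − 315.68) / 896 = 0.75 / 896 = 8.371e-4
K = 7.50e-5 m/s × 86400 s/d = 6.480 m/d
Darcy flux q = K·i = 6.480 × 8.371e-4 = 0.005424 m/d
v_s = q/n_e = 0.005424/0.33 = 0.01644 m/d
T = 15 yr × 365 = 5475 d
L = v × T = 0.01644 × 5475 = 89.99 m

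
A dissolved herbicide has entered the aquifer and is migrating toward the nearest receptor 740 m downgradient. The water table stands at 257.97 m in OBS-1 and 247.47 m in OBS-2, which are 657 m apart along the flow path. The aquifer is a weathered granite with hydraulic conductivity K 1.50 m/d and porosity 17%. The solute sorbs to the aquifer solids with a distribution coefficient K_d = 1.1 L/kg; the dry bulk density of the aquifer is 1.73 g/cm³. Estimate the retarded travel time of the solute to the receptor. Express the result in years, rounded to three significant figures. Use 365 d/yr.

175 years

Hydraulic gradient i = (257.97 − 247.47) / 657 = 10.50 / 657 = 0.01598
Darcy flux q = K·i = 1.50 × 0.01598 = 0.02397 m/d
v = Ki/n = 1.50·0.01598/0.17 = 0.1410 m/d
Retardation R = 1 + ρ_b·K_d/n = 1 + 1.73×1.1/0.17 = 12.19
Contaminant velocity v_c = v/R = 0.1410/12.19 = 0.01156 m/d
t = L/v_c = 740/0.01156 = 63990 d
   = 63990/365 = 175 yr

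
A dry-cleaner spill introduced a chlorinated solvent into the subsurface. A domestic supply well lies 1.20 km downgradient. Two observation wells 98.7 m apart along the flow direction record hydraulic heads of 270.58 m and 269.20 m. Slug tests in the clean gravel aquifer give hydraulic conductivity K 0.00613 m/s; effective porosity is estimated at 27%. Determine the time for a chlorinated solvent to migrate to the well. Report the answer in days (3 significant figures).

43.8 days

Hydraulic gradient i = (270.58 − 269.20) / 98.7 = 1.38 / 98.7 = 0.01398
K = 0.00613 m/s × 86400 s/d = 529.6 m/d
Darcy flux q = K·i = 529.6 × 0.01398 = 7.405 m/d
v_s = q/n_e = 7.405/0.27 = 27.43 m/d
L = 1.20 km = 1200 m
t = L / v = 1200 / 27.43 = 43.75 d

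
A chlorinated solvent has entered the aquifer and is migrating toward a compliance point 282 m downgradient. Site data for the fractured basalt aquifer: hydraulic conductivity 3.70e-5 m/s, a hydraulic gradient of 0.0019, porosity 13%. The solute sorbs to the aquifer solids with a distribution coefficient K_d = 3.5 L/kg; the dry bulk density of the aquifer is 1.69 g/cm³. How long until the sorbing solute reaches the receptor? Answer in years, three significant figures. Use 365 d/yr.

K = 3.70e-5 m/s × 86400 s/d = 3.197 m/d
q = Ki = 3.197 × 0.0019 = 0.006074 m/d
Seepage velocity v = q / n = 0.006074 / 0.13 = 0.04672 m/d
Retardation R = 1 + ρ_b·K_d/n = 1 + 1.69×3.5/0.13 = 46.50
Contaminant velocity v_c = v/R = 0.04672/46.50 = 0.001005 m/d
t = L/v_c = 282/0.001005 = 280700 d
   = 280700/365 = 769 yr

769 years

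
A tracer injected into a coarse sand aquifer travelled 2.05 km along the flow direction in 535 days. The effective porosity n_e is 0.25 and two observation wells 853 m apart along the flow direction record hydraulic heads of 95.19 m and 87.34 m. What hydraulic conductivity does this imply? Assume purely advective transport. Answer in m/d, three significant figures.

Hydraulic gradient i = (95.19 − 87.34) / 853 = 7.85 / 853 = 0.009203
L = 2.05 km = 2050 m
v = L / t = 2050 / 535 = 3.832 m/d
K = v · n / i = 3.832 × 0.25 / 0.009203 = 104 m/d

104 m/d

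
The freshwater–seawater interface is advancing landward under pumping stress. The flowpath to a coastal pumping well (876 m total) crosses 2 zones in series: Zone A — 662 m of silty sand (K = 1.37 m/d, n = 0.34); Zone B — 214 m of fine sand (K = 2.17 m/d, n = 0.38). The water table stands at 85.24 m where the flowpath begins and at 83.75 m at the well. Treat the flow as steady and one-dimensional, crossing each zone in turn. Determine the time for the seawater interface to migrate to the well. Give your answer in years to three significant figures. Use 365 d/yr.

Total head drop ΔH = 85.24 − 83.75 = 1.49 m
Continuity: the same q passes through each zone, so ΔH = q·Σ(L_j/K_j) — the zones act as resistances in series.
Σ(L/K) = 662/1.37 + 214/2.17 = 483.2 + 98.62 = 581.8 d
q = ΔH / Σ(L/K) = 1.49 / 581.8 = 0.002561 m/d (same in every zone)
Zone A: v = q/n = 0.002561/0.34 = 0.007532 m/d → t_A = 662/0.007532 = 87890 d
Zone B: v = q/n = 0.002561/0.38 = 0.006739 m/d → t_B = 214/0.006739 = 31750 d
Total t = 87890 + 31750 = 119600 d
   = 119600 / 365 = 328 yr

328 years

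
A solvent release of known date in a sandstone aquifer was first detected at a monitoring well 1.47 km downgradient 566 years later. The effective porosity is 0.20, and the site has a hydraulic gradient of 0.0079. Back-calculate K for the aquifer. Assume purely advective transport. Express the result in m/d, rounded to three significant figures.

t = 566 years = 206600 d
L = 1.47 km = 1470 m
v = L / t = 1470 / 206600 = 0.007116 m/d
K = v · n / i = 0.007116 × 0.20 / 0.0079 = 0.180 m/d

0.180 m/d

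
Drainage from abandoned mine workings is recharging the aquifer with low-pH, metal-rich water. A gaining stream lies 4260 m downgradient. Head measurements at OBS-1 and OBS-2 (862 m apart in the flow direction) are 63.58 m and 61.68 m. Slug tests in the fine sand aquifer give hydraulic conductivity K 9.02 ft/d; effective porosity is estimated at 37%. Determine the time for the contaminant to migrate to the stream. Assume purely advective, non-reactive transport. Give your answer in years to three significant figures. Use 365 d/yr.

713 years

Hydraulic gradient i = (63.58 − 61.68) / 862 = 1.90 / 862 = 0.002204
K = 9.02 ft/d × 0.3048 = 2.749 m/d
q = Ki = 2.749 × 0.002204 = 0.006060 m/d
Seepage velocity v = q / n = 0.006060 / 0.37 = 0.01638 m/d
t = L / v = 4260 / 0.01638 = 260100 d
   = 260100 / 365 = 713 yr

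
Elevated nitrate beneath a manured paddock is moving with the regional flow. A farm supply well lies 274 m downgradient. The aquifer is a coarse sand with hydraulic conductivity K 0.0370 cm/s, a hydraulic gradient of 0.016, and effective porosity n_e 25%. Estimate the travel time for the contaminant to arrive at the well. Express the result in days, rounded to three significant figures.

K = 0.0370 cm/s × 864 = 31.97 m/d
q = Ki = 31.97 × 0.016 = 0.5115 m/d
v_s = q/n_e = 0.5115/0.25 = 2.046 m/d
t = L / v = 274 / 2.046 = 133.9 d

134 days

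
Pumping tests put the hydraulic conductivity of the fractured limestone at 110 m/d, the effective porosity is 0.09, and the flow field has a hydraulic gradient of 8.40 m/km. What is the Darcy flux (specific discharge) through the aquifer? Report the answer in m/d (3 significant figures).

Darcy flux q = K·i = 110 × 0.0084 = 0.9240 m/d

0.924 m/d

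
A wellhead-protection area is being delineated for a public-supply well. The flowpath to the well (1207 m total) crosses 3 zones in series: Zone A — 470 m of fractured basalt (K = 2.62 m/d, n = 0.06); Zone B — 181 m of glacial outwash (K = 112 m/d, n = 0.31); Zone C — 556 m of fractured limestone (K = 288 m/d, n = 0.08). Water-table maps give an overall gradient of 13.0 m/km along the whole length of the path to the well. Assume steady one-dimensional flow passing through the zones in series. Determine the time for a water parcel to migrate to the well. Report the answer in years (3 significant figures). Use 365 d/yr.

For zones in series the flux q is common to all zones; the equivalent conductivity is the harmonic (thickness-weighted) mean, K_eq = L_total / Σ(L_j/K_j).
Σ(L/K) = 470/2.62 + 181/112 + 556/288 = 179.4 + 1.616 + 1.931 = 182.9 d
K_eq = L_total / Σ(L/K) = 1207 / 182.9 = 6.598 m/d
q = K_eq · i = 6.598 × 0.013 = 0.08577 m/d (same in every zone)
Zone A: v = q/n = 0.08577/0.06 = 1.430 m/d → t_A = 470/1.430 = 328.8 d
Zone B: v = q/n = 0.08577/0.31 = 0.2767 m/d → t_B = 181/0.2767 = 654.2 d
Zone C: v = q/n = 0.08577/0.08 = 1.072 m/d → t_C = 556/1.072 = 518.6 d
Total t = 328.8 + 654.2 + 518.6 = 1502 d
   = 1502 / 365 = 4.11 yr

4.11 years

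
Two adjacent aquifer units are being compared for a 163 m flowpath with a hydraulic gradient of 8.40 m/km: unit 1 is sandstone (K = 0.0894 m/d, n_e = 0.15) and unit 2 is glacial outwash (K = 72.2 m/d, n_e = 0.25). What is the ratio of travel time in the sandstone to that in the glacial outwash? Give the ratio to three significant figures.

485

Unit 1 (sandstone): v = 0.0894×0.0084/0.15 = 0.005006 m/d, t = 163/0.005006 = 32560 d
Unit 2 (glacial outwash): v = 72.2×0.0084/0.25 = 2.426 m/d, t = 163/2.426 = 67.19 d
t(sandstone) / t(glacial outwash) = 32560/67.19 = 485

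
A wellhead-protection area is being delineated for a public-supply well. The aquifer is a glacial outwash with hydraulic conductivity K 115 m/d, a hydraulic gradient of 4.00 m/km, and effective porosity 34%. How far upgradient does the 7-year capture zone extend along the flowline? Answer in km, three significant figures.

Darcy flux q = K·i = 115 × 0.0040 = 0.4600 m/d
Average linear velocity = 0.4600 / 0.34 = 1.353 m/d
T = 7 yr × 365 = 2555 d
L = v × T = 1.353 × 2555 = 3457 m
   = 3.46 km

3.46 km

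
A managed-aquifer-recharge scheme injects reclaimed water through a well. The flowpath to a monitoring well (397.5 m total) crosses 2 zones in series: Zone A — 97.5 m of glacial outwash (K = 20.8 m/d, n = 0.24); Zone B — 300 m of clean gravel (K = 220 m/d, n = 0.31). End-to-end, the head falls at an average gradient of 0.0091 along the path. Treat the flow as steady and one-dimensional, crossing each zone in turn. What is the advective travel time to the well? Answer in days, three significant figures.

195 days

Steady 1-D flow in series ⇒ the Darcy flux q is identical in every zone and the zone head losses add (resistances L/K in series).
Σ(L/K) = 97.5/20.8 + 300/220 = 4.688 + 1.364 = 6.051 d
K_eq = L_total / Σ(L/K) = 397.5 / 6.051 = 65.69 m/d
q = K_eq · i = 65.69 × 0.0091 = 0.5978 m/d (same in every zone)
Zone A: v = q/n = 0.5978/0.24 = 2.491 m/d → t_A = 97.5/2.491 = 39.14 d
Zone B: v = q/n = 0.5978/0.31 = 1.928 m/d → t_B = 300/1.928 = 155.6 d
Total t = 39.14 + 155.6 = 194.7 d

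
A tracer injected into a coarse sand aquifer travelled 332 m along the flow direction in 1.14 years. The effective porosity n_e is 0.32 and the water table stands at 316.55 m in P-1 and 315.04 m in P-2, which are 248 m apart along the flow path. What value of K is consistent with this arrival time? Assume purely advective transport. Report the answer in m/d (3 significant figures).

41.9 m/d

Hydraulic gradient i = (316.55 − 315.04) / 248 = 1.51 / 248 = 0.006089
t = 1.14 years = 416.1 d
v = L / t = 332 / 416.1 = 0.7979 m/d
K = v · n / i = 0.7979 × 0.32 / 0.006089 = 41.9 m/d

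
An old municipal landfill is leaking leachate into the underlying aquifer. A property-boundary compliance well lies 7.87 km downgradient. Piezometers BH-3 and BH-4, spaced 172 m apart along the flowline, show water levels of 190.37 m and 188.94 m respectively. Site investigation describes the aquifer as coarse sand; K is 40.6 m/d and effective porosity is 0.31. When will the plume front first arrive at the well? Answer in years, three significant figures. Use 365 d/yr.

19.8 years

Hydraulic gradient i = (190.37 − 188.94) / 172 = 1.43 / 172 = 0.008314
Darcy flux q = K·i = 40.6 × 0.008314 = 0.3375 m/d
v = Ki/n = 40.6·0.008314/0.31 = 1.089 m/d
L = 7.87 km = 7870 m
t = L / v = 7870 / 1.089 = 7228 d
   = 7228 / 365 = 19.8 yr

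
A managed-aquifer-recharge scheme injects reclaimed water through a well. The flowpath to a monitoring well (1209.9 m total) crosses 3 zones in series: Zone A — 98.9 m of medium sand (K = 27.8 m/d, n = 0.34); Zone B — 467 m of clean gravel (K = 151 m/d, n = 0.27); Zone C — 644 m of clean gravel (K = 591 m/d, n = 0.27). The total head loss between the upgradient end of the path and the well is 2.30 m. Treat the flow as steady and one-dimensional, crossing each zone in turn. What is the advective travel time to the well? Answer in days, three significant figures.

Continuity: the same q passes through each zone, so ΔH = q·Σ(L_j/K_j) — the zones act as resistances in series.
Σ(L/K) = 98.9/27.8 + 467/151 + 644/591 = 3.558 + 3.093 + 1.090 = 7.740 d
q = ΔH / Σ(L/K) = 2.30 / 7.740 = 0.2972 m/d (same in every zone)
Zone A: v = q/n = 0.2972/0.34 = 0.8740 m/d → t_A = 98.9/0.8740 = 113.2 d
Zone B: v = q/n = 0.2972/0.27 = 1.101 m/d → t_B = 467/1.101 = 424.3 d
Zone C: v = q/n = 0.2972/0.27 = 1.101 m/d → t_C = 644/1.101 = 585.1 d
Total t = 113.2 + 424.3 + 585.1 = 1123 d

1120 days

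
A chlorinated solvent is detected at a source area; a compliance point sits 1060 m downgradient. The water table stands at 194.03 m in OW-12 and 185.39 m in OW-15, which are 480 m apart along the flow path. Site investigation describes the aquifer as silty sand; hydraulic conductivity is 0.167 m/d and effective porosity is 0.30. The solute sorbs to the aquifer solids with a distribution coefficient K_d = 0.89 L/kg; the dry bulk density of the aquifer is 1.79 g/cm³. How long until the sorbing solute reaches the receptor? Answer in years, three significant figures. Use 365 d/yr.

1830 years

Hydraulic gradient i = (194.03 − 185.39) / 480 = 8.64 / 480 = 0.01800
Darcy flux q = K·i = 0.167 × 0.01800 = 0.003006 m/d
Seepage velocity v = q / n = 0.003006 / 0.30 = 0.01002 m/d
Retardation R = 1 + ρ_b·K_d/n = 1 + 1.79×0.89/0.30 = 6.310
Contaminant velocity v_c = v/R = 0.01002/6.310 = 0.001588 m/d
t = L/v_c = 1060/0.001588 = 667600 d
   = 667600/365 = 1830 yr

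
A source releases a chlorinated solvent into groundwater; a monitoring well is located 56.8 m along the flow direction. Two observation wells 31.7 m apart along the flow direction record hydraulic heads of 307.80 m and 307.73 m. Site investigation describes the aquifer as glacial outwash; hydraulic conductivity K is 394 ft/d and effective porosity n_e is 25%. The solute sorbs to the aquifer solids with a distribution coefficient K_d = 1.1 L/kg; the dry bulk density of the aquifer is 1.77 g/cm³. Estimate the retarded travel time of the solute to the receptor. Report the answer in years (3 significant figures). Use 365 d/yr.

Hydraulic gradient i = (307.80 − 307.73) / 31.7 = 0.07 / 31.7 = 0.002208
K = 394 ft/d × 0.3048 = 120.1 m/d
q = Ki = 120.1 × 0.002208 = 0.2652 m/d
v_s = q/n_e = 0.2652/0.25 = 1.061 m/d
Retardation R = 1 + ρ_b·K_d/n = 1 + 1.77×1.1/0.25 = 8.788
Contaminant velocity v_c = v/R = 1.061/8.788 = 0.1207 m/d
t = L/v_c = 56.8/0.1207 = 470.6 d
   = 470.6/365 = 1.29 yr

1.29 years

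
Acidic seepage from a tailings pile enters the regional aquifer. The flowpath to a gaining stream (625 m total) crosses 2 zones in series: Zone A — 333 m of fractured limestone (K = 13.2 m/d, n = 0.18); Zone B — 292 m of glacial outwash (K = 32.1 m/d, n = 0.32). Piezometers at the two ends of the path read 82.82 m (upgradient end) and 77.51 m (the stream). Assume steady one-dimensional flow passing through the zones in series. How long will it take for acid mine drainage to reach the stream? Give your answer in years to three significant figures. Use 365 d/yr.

2.72 years

Total head drop ΔH = 82.82 − 77.51 = 5.31 m
Continuity: the same q passes through each zone, so ΔH = q·Σ(L_j/K_j) — the zones act as resistances in series.
Σ(L/K) = 333/13.2 + 292/32.1 = 25.23 + 9.097 = 34.32 d
q = ΔH / Σ(L/K) = 5.31 / 34.32 = 0.1547 m/d (same in every zone)
Zone A: v = q/n = 0.1547/0.18 = 0.8595 m/d → t_A = 333/0.8595 = 387.5 d
Zone B: v = q/n = 0.1547/0.32 = 0.4834 m/d → t_B = 292/0.4834 = 604.0 d
Total t = 387.5 + 604.0 = 991.4 d
   = 991.4 / 365 = 2.72 yr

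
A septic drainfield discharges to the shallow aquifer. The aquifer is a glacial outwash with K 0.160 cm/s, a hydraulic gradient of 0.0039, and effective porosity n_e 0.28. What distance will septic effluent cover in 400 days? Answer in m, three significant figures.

770 m

K = 0.160 cm/s × 864 = 138.2 m/d
Specific discharge q = 138.2 × 0.0039 = 0.5391 m/d
Seepage velocity v = q / n = 0.5391 / 0.28 = 1.925 m/d
L = v × T = 1.925 × 400 = 770.2 m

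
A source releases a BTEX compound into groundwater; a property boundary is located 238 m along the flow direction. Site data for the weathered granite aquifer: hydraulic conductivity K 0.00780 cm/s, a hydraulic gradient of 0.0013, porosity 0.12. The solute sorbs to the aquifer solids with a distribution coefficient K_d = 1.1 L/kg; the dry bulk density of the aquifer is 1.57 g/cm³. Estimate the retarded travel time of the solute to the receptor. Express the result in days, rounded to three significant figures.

K = 0.00780 cm/s × 864 = 6.739 m/d
q = Ki = 6.739 × 0.0013 = 0.008761 m/d
v_s = q/n_e = 0.008761/0.12 = 0.07301 m/d
Retardation R = 1 + ρ_b·K_d/n = 1 + 1.57×1.1/0.12 = 15.39
Contaminant velocity v_c = v/R = 0.07301/15.39 = 0.004743 m/d
t = L/v_c = 238/0.004743 = 50180 d

50200 days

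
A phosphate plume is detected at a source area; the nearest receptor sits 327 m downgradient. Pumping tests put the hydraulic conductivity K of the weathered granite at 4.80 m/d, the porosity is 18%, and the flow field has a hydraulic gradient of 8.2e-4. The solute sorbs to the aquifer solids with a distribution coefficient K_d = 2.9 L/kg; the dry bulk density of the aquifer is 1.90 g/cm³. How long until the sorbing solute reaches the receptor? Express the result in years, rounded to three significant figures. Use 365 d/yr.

q = Ki = 4.80 × 8.2e-4 = 0.003936 m/d
v_s = q/n_e = 0.003936/0.18 = 0.02187 m/d
Retardation R = 1 + ρ_b·K_d/n = 1 + 1.90×2.9/0.18 = 31.61
Contaminant velocity v_c = v/R = 0.02187/31.61 = 6.917e-4 m/d
t = L/v_c = 327/6.917e-4 = 472700 d
   = 472700/365 = 1300 yr

1300 years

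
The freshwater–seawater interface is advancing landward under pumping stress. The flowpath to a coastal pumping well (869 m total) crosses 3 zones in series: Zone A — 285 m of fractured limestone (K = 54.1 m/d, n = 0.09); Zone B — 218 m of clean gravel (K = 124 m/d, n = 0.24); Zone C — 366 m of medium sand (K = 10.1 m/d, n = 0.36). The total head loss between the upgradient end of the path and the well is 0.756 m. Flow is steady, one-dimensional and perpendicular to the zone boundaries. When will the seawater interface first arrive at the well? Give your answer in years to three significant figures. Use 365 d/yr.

32.9 years

Steady 1-D flow in series ⇒ the Darcy flux q is identical in every zone and the zone head losses add (resistances L/K in series).
Σ(L/K) = 285/54.1 + 218/124 + 366/10.1 = 5.268 + 1.758 + 36.24 = 43.26 d
q = ΔH / Σ(L/K) = 0.756 / 43.26 = 0.01747 m/d (same in every zone)
Zone A: v = q/n = 0.01747/0.09 = 0.1942 m/d → t_A = 285/0.1942 = 1468 d
Zone B: v = q/n = 0.01747/0.24 = 0.07281 m/d → t_B = 218/0.07281 = 2994 d
Zone C: v = q/n = 0.01747/0.36 = 0.04854 m/d → t_C = 366/0.04854 = 7540 d
Total t = 1468 + 2994 + 7540 = 12000 d
   = 12000 / 365 = 32.9 yr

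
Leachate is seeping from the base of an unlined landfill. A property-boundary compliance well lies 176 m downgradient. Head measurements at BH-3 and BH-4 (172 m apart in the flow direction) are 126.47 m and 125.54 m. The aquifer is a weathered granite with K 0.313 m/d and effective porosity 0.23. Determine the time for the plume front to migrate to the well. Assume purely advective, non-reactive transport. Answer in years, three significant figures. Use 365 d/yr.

Hydraulic gradient i = (126.47 − 125.54) / 172 = 0.93 / 172 = 0.005407
Darcy flux q = K·i = 0.313 × 0.005407 = 0.001692 m/d
Average linear velocity = 0.001692 / 0.23 = 0.007358 m/d
t = L / v = 176 / 0.007358 = 23920 d
   = 23920 / 365 = 65.5 yr

65.5 years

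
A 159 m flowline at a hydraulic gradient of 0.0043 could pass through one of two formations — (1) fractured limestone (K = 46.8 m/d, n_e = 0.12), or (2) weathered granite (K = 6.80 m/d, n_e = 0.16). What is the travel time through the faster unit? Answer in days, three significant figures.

94.8 days

Unit 1 (fractured limestone): v = 46.8×0.0043/0.12 = 1.677 m/d, t = 159/1.677 = 94.81 d
Unit 2 (weathered granite): v = 6.80×0.0043/0.16 = 0.1828 m/d, t = 159/0.1828 = 870.0 d
Faster unit: t = 94.8 d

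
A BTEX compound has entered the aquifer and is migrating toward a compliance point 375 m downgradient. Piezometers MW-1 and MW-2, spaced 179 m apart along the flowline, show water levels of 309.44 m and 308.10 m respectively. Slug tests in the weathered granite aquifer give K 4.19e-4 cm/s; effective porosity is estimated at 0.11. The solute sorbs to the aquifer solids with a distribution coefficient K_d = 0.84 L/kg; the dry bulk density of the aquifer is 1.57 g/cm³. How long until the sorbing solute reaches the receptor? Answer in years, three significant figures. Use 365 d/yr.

Hydraulic gradient i = (309.44 − 308.10) / 179 = 1.34 / 179 = 0.007486
K = 4.19e-4 cm/s × 864 = 0.3620 m/d
Darcy flux q = K·i = 0.3620 × 0.007486 = 0.002710 m/d
v = Ki/n = 0.3620·0.007486/0.11 = 0.02464 m/d
Retardation R = 1 + ρ_b·K_d/n = 1 + 1.57×0.84/0.11 = 12.99
Contaminant velocity v_c = v/R = 0.02464/12.99 = 0.001897 m/d
t = L/v_c = 375/0.001897 = 197700 d
   = 197700/365 = 542 yr

542 years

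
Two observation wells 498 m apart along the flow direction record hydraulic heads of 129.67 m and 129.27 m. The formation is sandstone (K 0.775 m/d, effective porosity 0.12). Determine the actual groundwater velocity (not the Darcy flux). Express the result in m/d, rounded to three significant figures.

Hydraulic gradient i = (129.67 − 129.27) / 498 = 0.40 / 498 = 8.032e-4
Specific discharge q = 0.775 × 8.032e-4 = 6.225e-4 m/d
v = Ki/n = 0.775·8.032e-4/0.12 = 0.005187 m/d

0.00519 m/d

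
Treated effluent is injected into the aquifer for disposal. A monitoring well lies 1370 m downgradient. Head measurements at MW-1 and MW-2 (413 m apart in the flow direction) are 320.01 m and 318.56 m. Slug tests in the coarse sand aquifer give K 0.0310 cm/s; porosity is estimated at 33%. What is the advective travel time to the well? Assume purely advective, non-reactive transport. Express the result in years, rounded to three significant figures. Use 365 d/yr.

13.2 years

Hydraulic gradient i = (320.01 − 318.56) / 413 = 1.45 / 413 = 0.003511
K = 0.0310 cm/s × 864 = 26.78 m/d
q = Ki = 26.78 × 0.003511 = 0.09404 m/d
Seepage velocity v = q / n = 0.09404 / 0.33 = 0.2850 m/d
t = L / v = 1370 / 0.2850 = 4808 d
   = 4808 / 365 = 13.2 yr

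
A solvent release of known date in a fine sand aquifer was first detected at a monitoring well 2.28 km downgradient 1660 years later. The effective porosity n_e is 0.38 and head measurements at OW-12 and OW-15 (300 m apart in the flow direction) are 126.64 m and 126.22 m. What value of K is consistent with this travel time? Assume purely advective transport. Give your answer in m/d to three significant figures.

Hydraulic gradient i = (126.64 − 126.22) / 300 = 0.42 / 300 = 0.001400
t = 1660 years = 605900 d
L = 2.28 km = 2280 m
v = L / t = 2280 / 605900 = 0.003763 m/d
K = v · n / i = 0.003763 × 0.38 / 0.001400 = 1.02 m/d

1.02 m/d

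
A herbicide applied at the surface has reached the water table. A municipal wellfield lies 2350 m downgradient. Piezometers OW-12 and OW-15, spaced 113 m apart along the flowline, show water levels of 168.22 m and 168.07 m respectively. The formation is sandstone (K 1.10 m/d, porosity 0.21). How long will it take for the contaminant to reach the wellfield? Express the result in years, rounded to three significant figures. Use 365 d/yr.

Hydraulic gradient i = (168.22 − 168.07) / 113 = 0.15 / 113 = 0.001327
q = Ki = 1.10 × 0.001327 = 0.001460 m/d
v = Ki/n = 1.10·0.001327/0.21 = 0.006953 m/d
t = L / v = 2350 / 0.006953 = 338000 d
   = 338000 / 365 = 926 yr

926 years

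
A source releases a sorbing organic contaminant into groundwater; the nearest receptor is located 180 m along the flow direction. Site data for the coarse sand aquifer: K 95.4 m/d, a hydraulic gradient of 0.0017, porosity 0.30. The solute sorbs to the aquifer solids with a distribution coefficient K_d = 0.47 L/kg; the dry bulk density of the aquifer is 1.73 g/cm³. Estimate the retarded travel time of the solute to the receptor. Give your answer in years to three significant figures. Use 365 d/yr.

q = Ki = 95.4 × 0.0017 = 0.1622 m/d
Average linear velocity = 0.1622 / 0.30 = 0.5406 m/d
Retardation R = 1 + ρ_b·K_d/n = 1 + 1.73×0.47/0.30 = 3.710
Contaminant velocity v_c = v/R = 0.5406/3.710 = 0.1457 m/d
t = L/v_c = 180/0.1457 = 1235 d
   = 1235/365 = 3.38 yr

3.38 years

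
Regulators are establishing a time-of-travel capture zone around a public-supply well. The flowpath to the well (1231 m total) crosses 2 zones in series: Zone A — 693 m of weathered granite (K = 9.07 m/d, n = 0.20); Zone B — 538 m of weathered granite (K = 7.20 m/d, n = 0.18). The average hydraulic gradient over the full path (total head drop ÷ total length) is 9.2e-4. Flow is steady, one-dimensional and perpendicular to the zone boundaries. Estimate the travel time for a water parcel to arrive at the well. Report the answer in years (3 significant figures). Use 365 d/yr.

Continuity: the same q passes through each zone, so ΔH = q·Σ(L_j/K_j) — the zones act as resistances in series.
Σ(L/K) = 693/9.07 + 538/7.20 = 76.41 + 74.72 = 151.1 d
K_eq = L_total / Σ(L/K) = 1231 / 151.1 = 8.145 m/d
q = K_eq · i = 8.145 × 9.2e-4 = 0.007494 m/d (same in every zone)
Zone A: v = q/n = 0.007494/0.20 = 0.03747 m/d → t_A = 693/0.03747 = 18500 d
Zone B: v = q/n = 0.007494/0.18 = 0.04163 m/d → t_B = 538/0.04163 = 12920 d
Total t = 18500 + 12920 = 31420 d
   = 31420 / 365 = 86.1 yr

86.1 years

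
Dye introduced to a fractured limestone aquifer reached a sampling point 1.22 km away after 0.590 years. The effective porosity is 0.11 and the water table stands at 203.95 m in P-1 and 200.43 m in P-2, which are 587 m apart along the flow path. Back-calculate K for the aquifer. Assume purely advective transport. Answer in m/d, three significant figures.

104 m/d

Hydraulic gradient i = (203.95 − 200.43) / 587 = 3.52 / 587 = 0.005997
t = 0.590 years = 215.4 d
L = 1.22 km = 1220 m
v = L / t = 1220 / 215.4 = 5.665 m/d
K = v · n / i = 5.665 × 0.11 / 0.005997 = 104 m/d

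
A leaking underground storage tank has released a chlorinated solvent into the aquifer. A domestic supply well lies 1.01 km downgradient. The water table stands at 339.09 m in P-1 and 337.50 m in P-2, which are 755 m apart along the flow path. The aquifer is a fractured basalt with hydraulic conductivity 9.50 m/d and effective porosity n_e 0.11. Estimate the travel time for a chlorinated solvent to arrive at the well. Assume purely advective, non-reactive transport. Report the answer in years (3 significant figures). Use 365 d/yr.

15.2 years

Hydraulic gradient i = (339.09 − 337.50) / 755 = 1.59 / 755 = 0.002106
q = Ki = 9.50 × 0.002106 = 0.02001 m/d
Average linear velocity = 0.02001 / 0.11 = 0.1819 m/d
L = 1.01 km = 1010 m
t = L / v = 1010 / 0.1819 = 5553 d
   = 5553 / 365 = 15.2 yr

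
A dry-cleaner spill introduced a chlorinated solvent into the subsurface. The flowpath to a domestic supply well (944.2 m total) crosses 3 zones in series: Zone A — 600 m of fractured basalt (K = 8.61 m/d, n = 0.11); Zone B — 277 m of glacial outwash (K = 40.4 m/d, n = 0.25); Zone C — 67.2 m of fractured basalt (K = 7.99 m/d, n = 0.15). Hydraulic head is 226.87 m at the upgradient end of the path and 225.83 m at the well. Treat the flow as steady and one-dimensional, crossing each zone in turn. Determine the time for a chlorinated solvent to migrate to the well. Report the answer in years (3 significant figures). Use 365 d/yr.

32.5 years

Total head drop ΔH = 226.87 − 225.83 = 1.04 m
Steady 1-D flow in series ⇒ the Darcy flux q is identical in every zone and the zone head losses add (resistances L/K in series).
Σ(L/K) = 600/8.61 + 277/40.4 + 67.2/7.99 = 69.69 + 6.856 + 8.411 = 84.95 d
q = ΔH / Σ(L/K) = 1.04 / 84.95 = 0.01224 m/d (same in every zone)
Zone A: v = q/n = 0.01224/0.11 = 0.1113 m/d → t_A = 600/0.1113 = 5391 d
Zone B: v = q/n = 0.01224/0.25 = 0.04897 m/d → t_B = 277/0.04897 = 5657 d
Zone C: v = q/n = 0.01224/0.15 = 0.08161 m/d → t_C = 67.2/0.08161 = 823.4 d
Total t = 5391 + 5657 + 823.4 = 11870 d
   = 11870 / 365 = 32.5 yr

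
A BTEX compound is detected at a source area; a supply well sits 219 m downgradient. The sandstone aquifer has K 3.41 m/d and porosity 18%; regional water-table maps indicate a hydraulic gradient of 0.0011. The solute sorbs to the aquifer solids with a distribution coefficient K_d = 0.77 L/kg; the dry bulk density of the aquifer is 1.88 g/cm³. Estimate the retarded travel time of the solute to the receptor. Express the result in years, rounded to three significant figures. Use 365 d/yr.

260 years

Specific discharge q = 3.41 × 0.0011 = 0.003751 m/d
Seepage velocity v = q / n = 0.003751 / 0.18 = 0.02084 m/d
Retardation R = 1 + ρ_b·K_d/n = 1 + 1.88×0.77/0.18 = 9.042
Contaminant velocity v_c = v/R = 0.02084/9.042 = 0.002305 m/d
t = L/v_c = 219/0.002305 = 95030 d
   = 95030/365 = 260 yr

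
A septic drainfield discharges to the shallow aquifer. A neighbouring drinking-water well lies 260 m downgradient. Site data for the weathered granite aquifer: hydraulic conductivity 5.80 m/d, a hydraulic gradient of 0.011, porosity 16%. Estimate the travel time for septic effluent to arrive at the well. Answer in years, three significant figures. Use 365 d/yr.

Specific discharge q = 5.80 × 0.011 = 0.06380 m/d
Seepage velocity v = q / n = 0.06380 / 0.16 = 0.3987 m/d
t = L / v = 260 / 0.3987 = 652.0 d
   = 652.0 / 365 = 1.79 yr

1.79 years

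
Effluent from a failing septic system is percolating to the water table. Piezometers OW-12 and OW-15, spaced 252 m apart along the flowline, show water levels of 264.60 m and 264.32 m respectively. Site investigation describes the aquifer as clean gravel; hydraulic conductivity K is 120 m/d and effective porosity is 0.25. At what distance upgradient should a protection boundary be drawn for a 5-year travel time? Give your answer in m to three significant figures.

Hydraulic gradient i = (264.60 − 264.32) / 252 = 0.28 / 252 = 0.001111
Darcy flux q = K·i = 120 × 0.001111 = 0.1333 m/d
Seepage velocity v = q / n = 0.1333 / 0.25 = 0.5333 m/d
T = 5 yr × 365 = 1825 d
L = v × T = 0.5333 × 1825 = 973.3 m

973 m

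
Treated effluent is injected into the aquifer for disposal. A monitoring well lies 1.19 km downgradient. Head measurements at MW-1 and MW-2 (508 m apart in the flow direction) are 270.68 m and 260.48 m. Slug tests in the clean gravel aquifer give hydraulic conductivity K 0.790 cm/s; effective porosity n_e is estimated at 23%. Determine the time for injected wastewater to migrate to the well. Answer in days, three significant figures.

20.0 days

Hydraulic gradient i = (270.68 − 260.48) / 508 = 10.20 / 508 = 0.02008
K = 0.790 cm/s × 864 = 682.6 m/d
Darcy flux q = K·i = 682.6 × 0.02008 = 13.70 m/d
v = Ki/n = 682.6·0.02008/0.23 = 59.59 m/d
L = 1.19 km = 1190 m
t = L / v = 1190 / 59.59 = 19.97 d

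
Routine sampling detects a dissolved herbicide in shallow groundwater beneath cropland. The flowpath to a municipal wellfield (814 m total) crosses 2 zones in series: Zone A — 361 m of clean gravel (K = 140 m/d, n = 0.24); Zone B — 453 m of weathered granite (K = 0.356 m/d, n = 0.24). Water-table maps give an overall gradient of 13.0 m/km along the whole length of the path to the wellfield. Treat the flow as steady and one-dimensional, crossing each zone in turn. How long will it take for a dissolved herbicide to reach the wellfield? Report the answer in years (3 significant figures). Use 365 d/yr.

Continuity: the same q passes through each zone, so ΔH = q·Σ(L_j/K_j) — the zones act as resistances in series.
Σ(L/K) = 361/140 + 453/0.356 = 2.579 + 1272 = 1275 d
K_eq = L_total / Σ(L/K) = 814 / 1275 = 0.6384 m/d
q = K_eq · i = 0.6384 × 0.013 = 0.008299 m/d (same in every zone)
Zone A: v = q/n = 0.008299/0.24 = 0.03458 m/d → t_A = 361/0.03458 = 10440 d
Zone B: v = q/n = 0.008299/0.24 = 0.03458 m/d → t_B = 453/0.03458 = 13100 d
Total t = 10440 + 13100 = 23540 d
   = 23540 / 365 = 64.5 yr

64.5 years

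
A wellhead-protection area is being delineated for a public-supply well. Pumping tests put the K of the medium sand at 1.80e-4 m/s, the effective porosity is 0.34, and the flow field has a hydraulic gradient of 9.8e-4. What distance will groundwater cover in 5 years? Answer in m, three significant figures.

81.8 m

K = 1.80e-4 m/s × 86400 s/d = 15.55 m/d
Darcy flux q = K·i = 15.55 × 9.8e-4 = 0.01524 m/d
Average linear velocity = 0.01524 / 0.34 = 0.04483 m/d
T = 5 yr × 365 = 1825 d
L = v × T = 0.04483 × 1825 = 81.81 m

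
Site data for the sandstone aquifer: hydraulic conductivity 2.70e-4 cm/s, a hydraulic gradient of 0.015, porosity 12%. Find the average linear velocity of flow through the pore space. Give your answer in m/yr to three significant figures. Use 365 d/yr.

10.6 m/yr

K = 2.70e-4 cm/s × 864 = 0.2333 m/d
q = Ki = 0.2333 × 0.015 = 0.003499 m/d
Seepage velocity v = q / n = 0.003499 / 0.12 = 0.02916 m/d
   = 0.02916 × 365 = 10.6 m/yr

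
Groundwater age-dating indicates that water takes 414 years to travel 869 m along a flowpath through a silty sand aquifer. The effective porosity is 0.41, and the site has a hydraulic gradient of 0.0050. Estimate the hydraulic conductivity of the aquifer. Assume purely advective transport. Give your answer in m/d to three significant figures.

t = 414 years = 151100 d
v = L / t = 869 / 151100 = 0.005751 m/d
K = v · n / i = 0.005751 × 0.41 / 0.0050 = 0.472 m/d

0.472 m/d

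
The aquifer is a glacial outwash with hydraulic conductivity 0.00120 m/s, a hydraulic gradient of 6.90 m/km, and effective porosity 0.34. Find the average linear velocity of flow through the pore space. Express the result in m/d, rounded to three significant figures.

K = 0.00120 m/s × 86400 s/d = 103.7 m/d
Specific discharge q = 103.7 × 0.0069 = 0.7154 m/d
Seepage velocity v = q / n = 0.7154 / 0.34 = 2.104 m/d

2.10 m/d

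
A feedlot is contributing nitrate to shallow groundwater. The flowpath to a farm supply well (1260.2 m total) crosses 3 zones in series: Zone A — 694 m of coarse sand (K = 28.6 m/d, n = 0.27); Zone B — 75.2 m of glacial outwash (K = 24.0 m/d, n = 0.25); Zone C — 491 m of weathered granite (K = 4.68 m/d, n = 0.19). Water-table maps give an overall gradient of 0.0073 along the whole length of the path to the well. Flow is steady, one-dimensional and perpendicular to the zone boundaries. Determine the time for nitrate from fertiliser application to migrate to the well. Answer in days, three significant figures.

For zones in series the flux q is common to all zones; the equivalent conductivity is the harmonic (thickness-weighted) mean, K_eq = L_total / Σ(L_j/K_j).
Σ(L/K) = 694/28.6 + 75.2/24.0 + 491/4.68 = 24.27 + 3.133 + 104.9 = 132.3 d
K_eq = L_total / Σ(L/K) = 1260.2 / 132.3 = 9.524 m/d
q = K_eq · i = 9.524 × 0.0073 = 0.06953 m/d (same in every zone)
Zone A: v = q/n = 0.06953/0.27 = 0.2575 m/d → t_A = 694/0.2575 = 2695 d
Zone B: v = q/n = 0.06953/0.25 = 0.2781 m/d → t_B = 75.2/0.2781 = 270.4 d
Zone C: v = q/n = 0.06953/0.19 = 0.3659 m/d → t_C = 491/0.3659 = 1342 d
Total t = 2695 + 270.4 + 1342 = 4307 d

4310 days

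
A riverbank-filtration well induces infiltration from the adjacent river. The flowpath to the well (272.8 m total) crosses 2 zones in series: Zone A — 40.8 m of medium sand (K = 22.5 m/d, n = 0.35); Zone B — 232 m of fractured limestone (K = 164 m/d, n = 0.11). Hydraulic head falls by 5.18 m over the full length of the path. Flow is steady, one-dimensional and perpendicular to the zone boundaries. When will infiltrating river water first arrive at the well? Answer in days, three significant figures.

24.8 days

Continuity: the same q passes through each zone, so ΔH = q·Σ(L_j/K_j) — the zones act as resistances in series.
Σ(L/K) = 40.8/22.5 + 232/164 = 1.813 + 1.415 = 3.228 d
q = ΔH / Σ(L/K) = 5.18 / 3.228 = 1.605 m/d (same in every zone)
Zone A: v = q/n = 1.605/0.35 = 4.585 m/d → t_A = 40.8/4.585 = 8.899 d
Zone B: v = q/n = 1.605/0.11 = 14.59 m/d → t_B = 232/14.59 = 15.90 d
Total t = 8.899 + 15.90 = 24.80 d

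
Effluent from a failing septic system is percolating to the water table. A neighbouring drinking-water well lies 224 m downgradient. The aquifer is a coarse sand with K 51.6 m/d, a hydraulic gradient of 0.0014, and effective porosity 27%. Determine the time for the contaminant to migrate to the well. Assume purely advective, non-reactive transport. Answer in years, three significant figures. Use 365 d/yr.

Specific discharge q = 51.6 × 0.0014 = 0.07224 m/d
Seepage velocity v = q / n = 0.07224 / 0.27 = 0.2676 m/d
t = L / v = 224 / 0.2676 = 837.2 d
   = 837.2 / 365 = 2.29 yr

2.29 years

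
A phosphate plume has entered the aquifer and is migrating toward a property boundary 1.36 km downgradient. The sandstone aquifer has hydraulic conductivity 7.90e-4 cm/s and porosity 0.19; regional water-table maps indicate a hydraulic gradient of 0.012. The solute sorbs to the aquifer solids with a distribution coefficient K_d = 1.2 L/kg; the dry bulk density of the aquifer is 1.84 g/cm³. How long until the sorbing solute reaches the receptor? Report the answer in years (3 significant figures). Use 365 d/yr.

K = 7.90e-4 cm/s × 864 = 0.6826 m/d
q = Ki = 0.6826 × 0.012 = 0.008191 m/d
Seepage velocity v = q / n = 0.008191 / 0.19 = 0.04311 m/d
Retardation R = 1 + ρ_b·K_d/n = 1 + 1.84×1.2/0.19 = 12.62
Contaminant velocity v_c = v/R = 0.04311/12.62 = 0.003416 m/d
L = 1.36 km = 1360 m
t = L/v_c = 1360/0.003416 = 398200 d
   = 398200/365 = 1090 yr

1090 years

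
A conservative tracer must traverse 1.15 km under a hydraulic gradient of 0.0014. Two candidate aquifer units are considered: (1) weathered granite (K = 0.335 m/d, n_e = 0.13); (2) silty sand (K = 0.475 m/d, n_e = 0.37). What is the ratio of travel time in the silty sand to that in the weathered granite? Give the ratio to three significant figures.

Unit 1 (weathered granite): v = 0.335×0.0014/0.13 = 0.003608 m/d, t = 1150/0.003608 = 318800 d
Unit 2 (silty sand): v = 0.475×0.0014/0.37 = 0.001797 m/d, t = 1150/0.001797 = 639800 d
t(silty sand) / t(weathered granite) = 639800/318800 = 2.01

2.01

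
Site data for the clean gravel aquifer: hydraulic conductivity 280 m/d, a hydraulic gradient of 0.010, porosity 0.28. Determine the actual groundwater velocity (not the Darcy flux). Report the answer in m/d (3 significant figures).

10.0 m/d

Specific discharge q = 280 × 0.010 = 2.800 m/d
Seepage velocity v = q / n = 2.800 / 0.28 = 10.00 m/d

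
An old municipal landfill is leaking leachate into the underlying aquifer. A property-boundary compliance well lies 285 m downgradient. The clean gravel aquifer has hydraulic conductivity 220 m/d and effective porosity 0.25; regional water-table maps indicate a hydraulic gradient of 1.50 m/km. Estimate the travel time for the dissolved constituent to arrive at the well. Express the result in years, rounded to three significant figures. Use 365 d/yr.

0.592 years

q = Ki = 220 × 0.0015 = 0.3300 m/d
v = Ki/n = 220·0.0015/0.25 = 1.320 m/d
t = L / v = 285 / 1.320 = 215.9 d
   = 215.9 / 365 = 0.592 yr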